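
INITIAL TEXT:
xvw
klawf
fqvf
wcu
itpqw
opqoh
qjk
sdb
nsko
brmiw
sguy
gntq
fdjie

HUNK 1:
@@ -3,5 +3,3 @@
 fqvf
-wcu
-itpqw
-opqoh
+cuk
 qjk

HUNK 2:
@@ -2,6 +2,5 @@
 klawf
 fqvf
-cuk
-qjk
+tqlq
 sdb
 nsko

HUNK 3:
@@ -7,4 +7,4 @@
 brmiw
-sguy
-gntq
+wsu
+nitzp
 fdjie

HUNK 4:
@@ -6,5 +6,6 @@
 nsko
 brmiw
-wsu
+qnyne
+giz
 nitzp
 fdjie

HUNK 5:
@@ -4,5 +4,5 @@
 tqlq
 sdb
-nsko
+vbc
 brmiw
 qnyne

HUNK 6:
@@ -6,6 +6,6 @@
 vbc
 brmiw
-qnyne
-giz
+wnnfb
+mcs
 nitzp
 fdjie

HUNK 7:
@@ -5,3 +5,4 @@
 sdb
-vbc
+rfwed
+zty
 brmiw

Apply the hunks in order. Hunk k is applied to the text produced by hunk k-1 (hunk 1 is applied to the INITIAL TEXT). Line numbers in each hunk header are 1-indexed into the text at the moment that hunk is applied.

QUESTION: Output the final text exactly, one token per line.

Answer: xvw
klawf
fqvf
tqlq
sdb
rfwed
zty
brmiw
wnnfb
mcs
nitzp
fdjie

Derivation:
Hunk 1: at line 3 remove [wcu,itpqw,opqoh] add [cuk] -> 11 lines: xvw klawf fqvf cuk qjk sdb nsko brmiw sguy gntq fdjie
Hunk 2: at line 2 remove [cuk,qjk] add [tqlq] -> 10 lines: xvw klawf fqvf tqlq sdb nsko brmiw sguy gntq fdjie
Hunk 3: at line 7 remove [sguy,gntq] add [wsu,nitzp] -> 10 lines: xvw klawf fqvf tqlq sdb nsko brmiw wsu nitzp fdjie
Hunk 4: at line 6 remove [wsu] add [qnyne,giz] -> 11 lines: xvw klawf fqvf tqlq sdb nsko brmiw qnyne giz nitzp fdjie
Hunk 5: at line 4 remove [nsko] add [vbc] -> 11 lines: xvw klawf fqvf tqlq sdb vbc brmiw qnyne giz nitzp fdjie
Hunk 6: at line 6 remove [qnyne,giz] add [wnnfb,mcs] -> 11 lines: xvw klawf fqvf tqlq sdb vbc brmiw wnnfb mcs nitzp fdjie
Hunk 7: at line 5 remove [vbc] add [rfwed,zty] -> 12 lines: xvw klawf fqvf tqlq sdb rfwed zty brmiw wnnfb mcs nitzp fdjie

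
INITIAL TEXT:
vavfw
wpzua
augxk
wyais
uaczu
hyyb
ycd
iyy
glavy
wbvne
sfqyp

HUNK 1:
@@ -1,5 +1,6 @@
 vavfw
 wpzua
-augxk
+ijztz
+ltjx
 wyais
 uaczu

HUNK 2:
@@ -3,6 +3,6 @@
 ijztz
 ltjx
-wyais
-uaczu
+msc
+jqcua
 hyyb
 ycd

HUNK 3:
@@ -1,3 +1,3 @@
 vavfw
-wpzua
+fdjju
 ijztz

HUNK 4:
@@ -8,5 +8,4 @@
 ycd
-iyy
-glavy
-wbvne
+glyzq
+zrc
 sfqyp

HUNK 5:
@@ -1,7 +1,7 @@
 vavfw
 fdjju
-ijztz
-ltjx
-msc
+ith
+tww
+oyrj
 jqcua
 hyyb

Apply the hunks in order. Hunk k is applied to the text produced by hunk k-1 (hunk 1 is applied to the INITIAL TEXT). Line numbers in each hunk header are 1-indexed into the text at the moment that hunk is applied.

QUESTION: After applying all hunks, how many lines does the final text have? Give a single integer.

Hunk 1: at line 1 remove [augxk] add [ijztz,ltjx] -> 12 lines: vavfw wpzua ijztz ltjx wyais uaczu hyyb ycd iyy glavy wbvne sfqyp
Hunk 2: at line 3 remove [wyais,uaczu] add [msc,jqcua] -> 12 lines: vavfw wpzua ijztz ltjx msc jqcua hyyb ycd iyy glavy wbvne sfqyp
Hunk 3: at line 1 remove [wpzua] add [fdjju] -> 12 lines: vavfw fdjju ijztz ltjx msc jqcua hyyb ycd iyy glavy wbvne sfqyp
Hunk 4: at line 8 remove [iyy,glavy,wbvne] add [glyzq,zrc] -> 11 lines: vavfw fdjju ijztz ltjx msc jqcua hyyb ycd glyzq zrc sfqyp
Hunk 5: at line 1 remove [ijztz,ltjx,msc] add [ith,tww,oyrj] -> 11 lines: vavfw fdjju ith tww oyrj jqcua hyyb ycd glyzq zrc sfqyp
Final line count: 11

Answer: 11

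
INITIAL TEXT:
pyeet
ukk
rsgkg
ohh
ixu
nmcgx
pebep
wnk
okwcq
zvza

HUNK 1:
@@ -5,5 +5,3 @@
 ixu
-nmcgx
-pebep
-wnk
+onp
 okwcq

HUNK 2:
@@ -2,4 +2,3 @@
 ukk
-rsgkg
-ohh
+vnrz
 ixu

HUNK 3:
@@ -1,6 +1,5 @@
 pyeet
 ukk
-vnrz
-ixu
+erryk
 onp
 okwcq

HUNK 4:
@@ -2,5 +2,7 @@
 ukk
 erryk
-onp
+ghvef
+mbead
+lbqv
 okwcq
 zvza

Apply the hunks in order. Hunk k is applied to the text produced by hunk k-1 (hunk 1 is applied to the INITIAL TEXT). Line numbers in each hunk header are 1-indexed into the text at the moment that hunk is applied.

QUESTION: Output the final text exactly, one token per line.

Hunk 1: at line 5 remove [nmcgx,pebep,wnk] add [onp] -> 8 lines: pyeet ukk rsgkg ohh ixu onp okwcq zvza
Hunk 2: at line 2 remove [rsgkg,ohh] add [vnrz] -> 7 lines: pyeet ukk vnrz ixu onp okwcq zvza
Hunk 3: at line 1 remove [vnrz,ixu] add [erryk] -> 6 lines: pyeet ukk erryk onp okwcq zvza
Hunk 4: at line 2 remove [onp] add [ghvef,mbead,lbqv] -> 8 lines: pyeet ukk erryk ghvef mbead lbqv okwcq zvza

Answer: pyeet
ukk
erryk
ghvef
mbead
lbqv
okwcq
zvza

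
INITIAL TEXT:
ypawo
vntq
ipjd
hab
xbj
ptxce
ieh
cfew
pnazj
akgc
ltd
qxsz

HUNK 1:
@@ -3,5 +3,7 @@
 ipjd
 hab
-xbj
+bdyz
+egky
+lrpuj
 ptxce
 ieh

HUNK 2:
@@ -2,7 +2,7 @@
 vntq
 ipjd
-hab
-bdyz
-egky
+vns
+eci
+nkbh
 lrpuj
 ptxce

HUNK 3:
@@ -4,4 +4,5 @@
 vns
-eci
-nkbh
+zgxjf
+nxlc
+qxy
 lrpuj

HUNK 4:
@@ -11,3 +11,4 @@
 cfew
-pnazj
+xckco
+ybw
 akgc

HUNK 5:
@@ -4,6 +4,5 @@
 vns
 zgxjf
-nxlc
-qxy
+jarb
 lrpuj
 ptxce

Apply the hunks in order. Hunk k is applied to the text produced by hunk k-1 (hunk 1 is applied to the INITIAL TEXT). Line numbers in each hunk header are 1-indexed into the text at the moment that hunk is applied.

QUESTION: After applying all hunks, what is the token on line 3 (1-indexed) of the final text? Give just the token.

Answer: ipjd

Derivation:
Hunk 1: at line 3 remove [xbj] add [bdyz,egky,lrpuj] -> 14 lines: ypawo vntq ipjd hab bdyz egky lrpuj ptxce ieh cfew pnazj akgc ltd qxsz
Hunk 2: at line 2 remove [hab,bdyz,egky] add [vns,eci,nkbh] -> 14 lines: ypawo vntq ipjd vns eci nkbh lrpuj ptxce ieh cfew pnazj akgc ltd qxsz
Hunk 3: at line 4 remove [eci,nkbh] add [zgxjf,nxlc,qxy] -> 15 lines: ypawo vntq ipjd vns zgxjf nxlc qxy lrpuj ptxce ieh cfew pnazj akgc ltd qxsz
Hunk 4: at line 11 remove [pnazj] add [xckco,ybw] -> 16 lines: ypawo vntq ipjd vns zgxjf nxlc qxy lrpuj ptxce ieh cfew xckco ybw akgc ltd qxsz
Hunk 5: at line 4 remove [nxlc,qxy] add [jarb] -> 15 lines: ypawo vntq ipjd vns zgxjf jarb lrpuj ptxce ieh cfew xckco ybw akgc ltd qxsz
Final line 3: ipjd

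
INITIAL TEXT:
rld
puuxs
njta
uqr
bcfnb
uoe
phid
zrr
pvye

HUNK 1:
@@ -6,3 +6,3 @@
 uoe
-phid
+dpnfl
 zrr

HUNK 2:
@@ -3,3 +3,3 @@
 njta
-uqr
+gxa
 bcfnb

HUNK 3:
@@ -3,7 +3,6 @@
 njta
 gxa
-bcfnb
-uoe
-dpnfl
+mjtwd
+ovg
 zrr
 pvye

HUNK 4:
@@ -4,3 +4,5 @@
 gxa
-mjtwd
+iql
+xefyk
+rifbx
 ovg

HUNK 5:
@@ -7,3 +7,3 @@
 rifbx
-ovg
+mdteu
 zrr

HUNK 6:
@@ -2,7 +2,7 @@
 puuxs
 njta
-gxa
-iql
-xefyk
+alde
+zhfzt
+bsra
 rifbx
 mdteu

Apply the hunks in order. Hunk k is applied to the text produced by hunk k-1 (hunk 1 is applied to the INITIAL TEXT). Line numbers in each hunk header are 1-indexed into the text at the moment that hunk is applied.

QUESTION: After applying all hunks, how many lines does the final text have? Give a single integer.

Answer: 10

Derivation:
Hunk 1: at line 6 remove [phid] add [dpnfl] -> 9 lines: rld puuxs njta uqr bcfnb uoe dpnfl zrr pvye
Hunk 2: at line 3 remove [uqr] add [gxa] -> 9 lines: rld puuxs njta gxa bcfnb uoe dpnfl zrr pvye
Hunk 3: at line 3 remove [bcfnb,uoe,dpnfl] add [mjtwd,ovg] -> 8 lines: rld puuxs njta gxa mjtwd ovg zrr pvye
Hunk 4: at line 4 remove [mjtwd] add [iql,xefyk,rifbx] -> 10 lines: rld puuxs njta gxa iql xefyk rifbx ovg zrr pvye
Hunk 5: at line 7 remove [ovg] add [mdteu] -> 10 lines: rld puuxs njta gxa iql xefyk rifbx mdteu zrr pvye
Hunk 6: at line 2 remove [gxa,iql,xefyk] add [alde,zhfzt,bsra] -> 10 lines: rld puuxs njta alde zhfzt bsra rifbx mdteu zrr pvye
Final line count: 10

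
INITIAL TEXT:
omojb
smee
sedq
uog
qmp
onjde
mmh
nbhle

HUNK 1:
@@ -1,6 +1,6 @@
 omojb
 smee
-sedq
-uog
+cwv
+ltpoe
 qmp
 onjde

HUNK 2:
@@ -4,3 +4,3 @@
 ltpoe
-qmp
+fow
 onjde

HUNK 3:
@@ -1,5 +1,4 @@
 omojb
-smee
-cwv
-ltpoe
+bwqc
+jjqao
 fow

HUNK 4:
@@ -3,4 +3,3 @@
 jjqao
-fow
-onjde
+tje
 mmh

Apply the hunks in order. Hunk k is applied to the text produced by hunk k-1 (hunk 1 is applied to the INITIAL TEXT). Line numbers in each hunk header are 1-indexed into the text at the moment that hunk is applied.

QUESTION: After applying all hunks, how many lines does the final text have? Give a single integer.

Answer: 6

Derivation:
Hunk 1: at line 1 remove [sedq,uog] add [cwv,ltpoe] -> 8 lines: omojb smee cwv ltpoe qmp onjde mmh nbhle
Hunk 2: at line 4 remove [qmp] add [fow] -> 8 lines: omojb smee cwv ltpoe fow onjde mmh nbhle
Hunk 3: at line 1 remove [smee,cwv,ltpoe] add [bwqc,jjqao] -> 7 lines: omojb bwqc jjqao fow onjde mmh nbhle
Hunk 4: at line 3 remove [fow,onjde] add [tje] -> 6 lines: omojb bwqc jjqao tje mmh nbhle
Final line count: 6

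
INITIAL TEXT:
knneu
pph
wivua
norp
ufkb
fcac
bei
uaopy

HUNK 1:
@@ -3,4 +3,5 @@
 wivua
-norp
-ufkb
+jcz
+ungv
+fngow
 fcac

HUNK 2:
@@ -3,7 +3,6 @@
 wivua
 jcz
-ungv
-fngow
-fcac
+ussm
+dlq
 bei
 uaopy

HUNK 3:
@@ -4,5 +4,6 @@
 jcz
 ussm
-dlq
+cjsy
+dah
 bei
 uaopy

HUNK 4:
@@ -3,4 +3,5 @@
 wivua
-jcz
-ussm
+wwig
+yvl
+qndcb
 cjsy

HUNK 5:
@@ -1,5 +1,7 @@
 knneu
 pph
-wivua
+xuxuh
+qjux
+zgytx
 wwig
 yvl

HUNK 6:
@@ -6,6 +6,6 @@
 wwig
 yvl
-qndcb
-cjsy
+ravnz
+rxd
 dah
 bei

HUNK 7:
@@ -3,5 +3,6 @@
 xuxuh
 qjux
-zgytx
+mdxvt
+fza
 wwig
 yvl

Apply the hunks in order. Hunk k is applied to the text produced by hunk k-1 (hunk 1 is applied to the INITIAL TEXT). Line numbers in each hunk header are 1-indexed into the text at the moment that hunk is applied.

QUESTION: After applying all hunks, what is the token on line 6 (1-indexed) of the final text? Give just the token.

Hunk 1: at line 3 remove [norp,ufkb] add [jcz,ungv,fngow] -> 9 lines: knneu pph wivua jcz ungv fngow fcac bei uaopy
Hunk 2: at line 3 remove [ungv,fngow,fcac] add [ussm,dlq] -> 8 lines: knneu pph wivua jcz ussm dlq bei uaopy
Hunk 3: at line 4 remove [dlq] add [cjsy,dah] -> 9 lines: knneu pph wivua jcz ussm cjsy dah bei uaopy
Hunk 4: at line 3 remove [jcz,ussm] add [wwig,yvl,qndcb] -> 10 lines: knneu pph wivua wwig yvl qndcb cjsy dah bei uaopy
Hunk 5: at line 1 remove [wivua] add [xuxuh,qjux,zgytx] -> 12 lines: knneu pph xuxuh qjux zgytx wwig yvl qndcb cjsy dah bei uaopy
Hunk 6: at line 6 remove [qndcb,cjsy] add [ravnz,rxd] -> 12 lines: knneu pph xuxuh qjux zgytx wwig yvl ravnz rxd dah bei uaopy
Hunk 7: at line 3 remove [zgytx] add [mdxvt,fza] -> 13 lines: knneu pph xuxuh qjux mdxvt fza wwig yvl ravnz rxd dah bei uaopy
Final line 6: fza

Answer: fza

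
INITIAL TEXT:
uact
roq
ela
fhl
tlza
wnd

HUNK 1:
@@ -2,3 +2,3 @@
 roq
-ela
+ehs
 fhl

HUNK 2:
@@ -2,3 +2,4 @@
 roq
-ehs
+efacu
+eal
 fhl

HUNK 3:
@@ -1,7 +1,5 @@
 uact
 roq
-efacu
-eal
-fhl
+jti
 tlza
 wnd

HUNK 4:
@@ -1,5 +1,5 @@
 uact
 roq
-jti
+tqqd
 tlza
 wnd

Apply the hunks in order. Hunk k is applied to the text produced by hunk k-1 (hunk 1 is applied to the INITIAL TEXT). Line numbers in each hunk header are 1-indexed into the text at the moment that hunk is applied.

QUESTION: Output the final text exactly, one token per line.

Answer: uact
roq
tqqd
tlza
wnd

Derivation:
Hunk 1: at line 2 remove [ela] add [ehs] -> 6 lines: uact roq ehs fhl tlza wnd
Hunk 2: at line 2 remove [ehs] add [efacu,eal] -> 7 lines: uact roq efacu eal fhl tlza wnd
Hunk 3: at line 1 remove [efacu,eal,fhl] add [jti] -> 5 lines: uact roq jti tlza wnd
Hunk 4: at line 1 remove [jti] add [tqqd] -> 5 lines: uact roq tqqd tlza wnd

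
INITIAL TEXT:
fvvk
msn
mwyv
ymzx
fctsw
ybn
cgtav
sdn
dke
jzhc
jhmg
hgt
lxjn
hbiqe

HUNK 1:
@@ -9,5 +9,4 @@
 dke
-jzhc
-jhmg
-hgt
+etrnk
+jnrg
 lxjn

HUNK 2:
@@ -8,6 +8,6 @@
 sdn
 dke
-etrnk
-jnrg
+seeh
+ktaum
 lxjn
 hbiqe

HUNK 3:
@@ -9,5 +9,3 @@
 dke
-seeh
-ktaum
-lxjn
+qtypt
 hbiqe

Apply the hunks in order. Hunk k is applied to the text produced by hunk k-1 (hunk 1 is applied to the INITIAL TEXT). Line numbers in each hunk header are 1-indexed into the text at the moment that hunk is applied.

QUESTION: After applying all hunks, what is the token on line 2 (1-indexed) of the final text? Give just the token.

Answer: msn

Derivation:
Hunk 1: at line 9 remove [jzhc,jhmg,hgt] add [etrnk,jnrg] -> 13 lines: fvvk msn mwyv ymzx fctsw ybn cgtav sdn dke etrnk jnrg lxjn hbiqe
Hunk 2: at line 8 remove [etrnk,jnrg] add [seeh,ktaum] -> 13 lines: fvvk msn mwyv ymzx fctsw ybn cgtav sdn dke seeh ktaum lxjn hbiqe
Hunk 3: at line 9 remove [seeh,ktaum,lxjn] add [qtypt] -> 11 lines: fvvk msn mwyv ymzx fctsw ybn cgtav sdn dke qtypt hbiqe
Final line 2: msn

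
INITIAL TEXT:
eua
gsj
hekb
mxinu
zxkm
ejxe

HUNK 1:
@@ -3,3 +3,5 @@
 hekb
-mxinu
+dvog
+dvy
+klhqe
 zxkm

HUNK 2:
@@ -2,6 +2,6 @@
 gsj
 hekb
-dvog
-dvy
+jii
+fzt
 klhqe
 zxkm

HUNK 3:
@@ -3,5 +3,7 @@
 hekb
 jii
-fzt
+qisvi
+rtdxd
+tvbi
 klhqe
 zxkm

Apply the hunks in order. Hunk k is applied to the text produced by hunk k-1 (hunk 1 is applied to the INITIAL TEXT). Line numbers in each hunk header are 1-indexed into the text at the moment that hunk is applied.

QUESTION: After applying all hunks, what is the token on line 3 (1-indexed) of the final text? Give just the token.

Answer: hekb

Derivation:
Hunk 1: at line 3 remove [mxinu] add [dvog,dvy,klhqe] -> 8 lines: eua gsj hekb dvog dvy klhqe zxkm ejxe
Hunk 2: at line 2 remove [dvog,dvy] add [jii,fzt] -> 8 lines: eua gsj hekb jii fzt klhqe zxkm ejxe
Hunk 3: at line 3 remove [fzt] add [qisvi,rtdxd,tvbi] -> 10 lines: eua gsj hekb jii qisvi rtdxd tvbi klhqe zxkm ejxe
Final line 3: hekb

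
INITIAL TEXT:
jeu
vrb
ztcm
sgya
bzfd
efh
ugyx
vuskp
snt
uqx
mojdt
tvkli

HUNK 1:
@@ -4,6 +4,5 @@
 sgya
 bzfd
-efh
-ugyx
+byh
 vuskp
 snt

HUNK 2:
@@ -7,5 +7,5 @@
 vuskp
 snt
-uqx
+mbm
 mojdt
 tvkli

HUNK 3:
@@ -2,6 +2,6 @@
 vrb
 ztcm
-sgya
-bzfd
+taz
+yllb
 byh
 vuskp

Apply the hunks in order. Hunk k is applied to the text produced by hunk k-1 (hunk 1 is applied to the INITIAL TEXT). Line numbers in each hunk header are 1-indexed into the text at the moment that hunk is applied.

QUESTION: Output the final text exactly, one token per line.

Answer: jeu
vrb
ztcm
taz
yllb
byh
vuskp
snt
mbm
mojdt
tvkli

Derivation:
Hunk 1: at line 4 remove [efh,ugyx] add [byh] -> 11 lines: jeu vrb ztcm sgya bzfd byh vuskp snt uqx mojdt tvkli
Hunk 2: at line 7 remove [uqx] add [mbm] -> 11 lines: jeu vrb ztcm sgya bzfd byh vuskp snt mbm mojdt tvkli
Hunk 3: at line 2 remove [sgya,bzfd] add [taz,yllb] -> 11 lines: jeu vrb ztcm taz yllb byh vuskp snt mbm mojdt tvkli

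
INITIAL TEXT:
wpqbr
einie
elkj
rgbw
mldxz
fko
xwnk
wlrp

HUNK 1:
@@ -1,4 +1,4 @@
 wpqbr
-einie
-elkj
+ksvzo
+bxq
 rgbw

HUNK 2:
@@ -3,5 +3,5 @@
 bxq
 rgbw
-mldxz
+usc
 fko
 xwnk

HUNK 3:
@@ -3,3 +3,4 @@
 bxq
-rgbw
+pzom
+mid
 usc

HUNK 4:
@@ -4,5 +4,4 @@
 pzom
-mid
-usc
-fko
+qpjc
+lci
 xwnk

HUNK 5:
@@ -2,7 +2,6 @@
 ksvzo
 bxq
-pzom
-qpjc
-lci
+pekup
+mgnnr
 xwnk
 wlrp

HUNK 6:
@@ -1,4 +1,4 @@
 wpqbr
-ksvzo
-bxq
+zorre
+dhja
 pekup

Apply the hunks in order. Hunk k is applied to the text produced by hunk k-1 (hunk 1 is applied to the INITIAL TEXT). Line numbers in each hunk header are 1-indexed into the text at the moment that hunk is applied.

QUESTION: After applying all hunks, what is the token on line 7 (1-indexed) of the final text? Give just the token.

Answer: wlrp

Derivation:
Hunk 1: at line 1 remove [einie,elkj] add [ksvzo,bxq] -> 8 lines: wpqbr ksvzo bxq rgbw mldxz fko xwnk wlrp
Hunk 2: at line 3 remove [mldxz] add [usc] -> 8 lines: wpqbr ksvzo bxq rgbw usc fko xwnk wlrp
Hunk 3: at line 3 remove [rgbw] add [pzom,mid] -> 9 lines: wpqbr ksvzo bxq pzom mid usc fko xwnk wlrp
Hunk 4: at line 4 remove [mid,usc,fko] add [qpjc,lci] -> 8 lines: wpqbr ksvzo bxq pzom qpjc lci xwnk wlrp
Hunk 5: at line 2 remove [pzom,qpjc,lci] add [pekup,mgnnr] -> 7 lines: wpqbr ksvzo bxq pekup mgnnr xwnk wlrp
Hunk 6: at line 1 remove [ksvzo,bxq] add [zorre,dhja] -> 7 lines: wpqbr zorre dhja pekup mgnnr xwnk wlrp
Final line 7: wlrp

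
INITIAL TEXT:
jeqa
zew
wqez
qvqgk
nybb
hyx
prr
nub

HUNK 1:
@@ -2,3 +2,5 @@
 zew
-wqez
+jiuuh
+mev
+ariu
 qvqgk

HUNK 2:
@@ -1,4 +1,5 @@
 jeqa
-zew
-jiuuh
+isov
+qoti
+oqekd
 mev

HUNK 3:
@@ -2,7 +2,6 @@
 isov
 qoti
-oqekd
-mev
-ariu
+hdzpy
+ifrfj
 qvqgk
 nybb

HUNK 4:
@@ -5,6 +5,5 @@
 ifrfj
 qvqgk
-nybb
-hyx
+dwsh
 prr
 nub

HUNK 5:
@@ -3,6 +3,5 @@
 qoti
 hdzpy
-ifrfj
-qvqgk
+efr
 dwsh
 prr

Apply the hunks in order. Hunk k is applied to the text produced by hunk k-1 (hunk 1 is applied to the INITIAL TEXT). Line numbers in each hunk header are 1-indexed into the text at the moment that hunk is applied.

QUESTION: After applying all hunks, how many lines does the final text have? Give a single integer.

Answer: 8

Derivation:
Hunk 1: at line 2 remove [wqez] add [jiuuh,mev,ariu] -> 10 lines: jeqa zew jiuuh mev ariu qvqgk nybb hyx prr nub
Hunk 2: at line 1 remove [zew,jiuuh] add [isov,qoti,oqekd] -> 11 lines: jeqa isov qoti oqekd mev ariu qvqgk nybb hyx prr nub
Hunk 3: at line 2 remove [oqekd,mev,ariu] add [hdzpy,ifrfj] -> 10 lines: jeqa isov qoti hdzpy ifrfj qvqgk nybb hyx prr nub
Hunk 4: at line 5 remove [nybb,hyx] add [dwsh] -> 9 lines: jeqa isov qoti hdzpy ifrfj qvqgk dwsh prr nub
Hunk 5: at line 3 remove [ifrfj,qvqgk] add [efr] -> 8 lines: jeqa isov qoti hdzpy efr dwsh prr nub
Final line count: 8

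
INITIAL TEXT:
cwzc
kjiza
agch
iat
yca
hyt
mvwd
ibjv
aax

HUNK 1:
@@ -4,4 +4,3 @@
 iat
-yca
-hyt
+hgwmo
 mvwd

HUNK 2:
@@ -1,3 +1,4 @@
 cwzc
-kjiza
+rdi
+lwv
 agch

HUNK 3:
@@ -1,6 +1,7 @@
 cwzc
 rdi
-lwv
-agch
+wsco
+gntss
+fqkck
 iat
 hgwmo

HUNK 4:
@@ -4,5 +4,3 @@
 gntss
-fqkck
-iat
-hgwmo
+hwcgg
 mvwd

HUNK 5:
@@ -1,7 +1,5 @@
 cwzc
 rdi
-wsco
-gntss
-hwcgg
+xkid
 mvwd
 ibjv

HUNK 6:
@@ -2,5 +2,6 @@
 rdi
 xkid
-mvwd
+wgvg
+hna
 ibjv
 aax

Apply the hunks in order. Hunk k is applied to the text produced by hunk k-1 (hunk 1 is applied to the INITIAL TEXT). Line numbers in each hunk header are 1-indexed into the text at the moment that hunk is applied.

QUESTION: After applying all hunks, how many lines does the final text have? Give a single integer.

Answer: 7

Derivation:
Hunk 1: at line 4 remove [yca,hyt] add [hgwmo] -> 8 lines: cwzc kjiza agch iat hgwmo mvwd ibjv aax
Hunk 2: at line 1 remove [kjiza] add [rdi,lwv] -> 9 lines: cwzc rdi lwv agch iat hgwmo mvwd ibjv aax
Hunk 3: at line 1 remove [lwv,agch] add [wsco,gntss,fqkck] -> 10 lines: cwzc rdi wsco gntss fqkck iat hgwmo mvwd ibjv aax
Hunk 4: at line 4 remove [fqkck,iat,hgwmo] add [hwcgg] -> 8 lines: cwzc rdi wsco gntss hwcgg mvwd ibjv aax
Hunk 5: at line 1 remove [wsco,gntss,hwcgg] add [xkid] -> 6 lines: cwzc rdi xkid mvwd ibjv aax
Hunk 6: at line 2 remove [mvwd] add [wgvg,hna] -> 7 lines: cwzc rdi xkid wgvg hna ibjv aax
Final line count: 7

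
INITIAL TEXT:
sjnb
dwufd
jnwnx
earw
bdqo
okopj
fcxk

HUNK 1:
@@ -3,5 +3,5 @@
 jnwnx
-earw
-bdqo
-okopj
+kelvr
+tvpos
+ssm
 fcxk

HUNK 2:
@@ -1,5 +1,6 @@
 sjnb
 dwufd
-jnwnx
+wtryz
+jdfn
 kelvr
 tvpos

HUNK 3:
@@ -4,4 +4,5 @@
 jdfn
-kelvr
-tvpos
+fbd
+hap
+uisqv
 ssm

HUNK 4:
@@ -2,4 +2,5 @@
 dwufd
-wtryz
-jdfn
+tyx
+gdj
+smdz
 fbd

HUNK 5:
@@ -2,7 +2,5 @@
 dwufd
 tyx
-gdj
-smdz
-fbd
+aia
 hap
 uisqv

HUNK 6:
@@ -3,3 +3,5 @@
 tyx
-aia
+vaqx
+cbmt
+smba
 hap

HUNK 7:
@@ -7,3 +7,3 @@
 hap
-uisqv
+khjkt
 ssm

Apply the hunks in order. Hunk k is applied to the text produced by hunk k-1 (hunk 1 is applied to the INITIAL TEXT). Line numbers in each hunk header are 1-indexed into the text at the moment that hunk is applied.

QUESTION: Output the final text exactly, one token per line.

Answer: sjnb
dwufd
tyx
vaqx
cbmt
smba
hap
khjkt
ssm
fcxk

Derivation:
Hunk 1: at line 3 remove [earw,bdqo,okopj] add [kelvr,tvpos,ssm] -> 7 lines: sjnb dwufd jnwnx kelvr tvpos ssm fcxk
Hunk 2: at line 1 remove [jnwnx] add [wtryz,jdfn] -> 8 lines: sjnb dwufd wtryz jdfn kelvr tvpos ssm fcxk
Hunk 3: at line 4 remove [kelvr,tvpos] add [fbd,hap,uisqv] -> 9 lines: sjnb dwufd wtryz jdfn fbd hap uisqv ssm fcxk
Hunk 4: at line 2 remove [wtryz,jdfn] add [tyx,gdj,smdz] -> 10 lines: sjnb dwufd tyx gdj smdz fbd hap uisqv ssm fcxk
Hunk 5: at line 2 remove [gdj,smdz,fbd] add [aia] -> 8 lines: sjnb dwufd tyx aia hap uisqv ssm fcxk
Hunk 6: at line 3 remove [aia] add [vaqx,cbmt,smba] -> 10 lines: sjnb dwufd tyx vaqx cbmt smba hap uisqv ssm fcxk
Hunk 7: at line 7 remove [uisqv] add [khjkt] -> 10 lines: sjnb dwufd tyx vaqx cbmt smba hap khjkt ssm fcxk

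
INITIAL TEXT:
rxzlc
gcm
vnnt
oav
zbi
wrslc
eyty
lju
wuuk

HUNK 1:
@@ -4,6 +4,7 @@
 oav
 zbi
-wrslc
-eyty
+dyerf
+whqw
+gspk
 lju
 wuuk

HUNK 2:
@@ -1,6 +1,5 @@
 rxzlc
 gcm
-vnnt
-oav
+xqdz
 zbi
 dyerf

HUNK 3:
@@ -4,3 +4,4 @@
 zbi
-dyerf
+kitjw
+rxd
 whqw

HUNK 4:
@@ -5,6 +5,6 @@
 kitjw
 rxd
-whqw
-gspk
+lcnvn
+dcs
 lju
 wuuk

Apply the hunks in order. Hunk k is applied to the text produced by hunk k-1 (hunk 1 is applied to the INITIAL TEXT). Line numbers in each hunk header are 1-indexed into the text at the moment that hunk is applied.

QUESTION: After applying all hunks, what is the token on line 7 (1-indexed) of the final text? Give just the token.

Hunk 1: at line 4 remove [wrslc,eyty] add [dyerf,whqw,gspk] -> 10 lines: rxzlc gcm vnnt oav zbi dyerf whqw gspk lju wuuk
Hunk 2: at line 1 remove [vnnt,oav] add [xqdz] -> 9 lines: rxzlc gcm xqdz zbi dyerf whqw gspk lju wuuk
Hunk 3: at line 4 remove [dyerf] add [kitjw,rxd] -> 10 lines: rxzlc gcm xqdz zbi kitjw rxd whqw gspk lju wuuk
Hunk 4: at line 5 remove [whqw,gspk] add [lcnvn,dcs] -> 10 lines: rxzlc gcm xqdz zbi kitjw rxd lcnvn dcs lju wuuk
Final line 7: lcnvn

Answer: lcnvn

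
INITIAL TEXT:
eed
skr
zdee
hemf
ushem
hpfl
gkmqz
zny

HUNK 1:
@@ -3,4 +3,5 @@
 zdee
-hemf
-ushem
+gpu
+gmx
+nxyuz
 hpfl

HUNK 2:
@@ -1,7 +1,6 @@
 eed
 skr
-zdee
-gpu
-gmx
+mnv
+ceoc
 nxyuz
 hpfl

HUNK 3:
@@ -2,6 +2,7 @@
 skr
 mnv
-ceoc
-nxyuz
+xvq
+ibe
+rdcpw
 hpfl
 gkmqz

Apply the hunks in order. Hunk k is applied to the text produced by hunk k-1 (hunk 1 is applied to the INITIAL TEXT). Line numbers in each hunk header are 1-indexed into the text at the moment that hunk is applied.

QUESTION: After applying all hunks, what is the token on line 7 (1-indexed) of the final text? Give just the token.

Answer: hpfl

Derivation:
Hunk 1: at line 3 remove [hemf,ushem] add [gpu,gmx,nxyuz] -> 9 lines: eed skr zdee gpu gmx nxyuz hpfl gkmqz zny
Hunk 2: at line 1 remove [zdee,gpu,gmx] add [mnv,ceoc] -> 8 lines: eed skr mnv ceoc nxyuz hpfl gkmqz zny
Hunk 3: at line 2 remove [ceoc,nxyuz] add [xvq,ibe,rdcpw] -> 9 lines: eed skr mnv xvq ibe rdcpw hpfl gkmqz zny
Final line 7: hpfl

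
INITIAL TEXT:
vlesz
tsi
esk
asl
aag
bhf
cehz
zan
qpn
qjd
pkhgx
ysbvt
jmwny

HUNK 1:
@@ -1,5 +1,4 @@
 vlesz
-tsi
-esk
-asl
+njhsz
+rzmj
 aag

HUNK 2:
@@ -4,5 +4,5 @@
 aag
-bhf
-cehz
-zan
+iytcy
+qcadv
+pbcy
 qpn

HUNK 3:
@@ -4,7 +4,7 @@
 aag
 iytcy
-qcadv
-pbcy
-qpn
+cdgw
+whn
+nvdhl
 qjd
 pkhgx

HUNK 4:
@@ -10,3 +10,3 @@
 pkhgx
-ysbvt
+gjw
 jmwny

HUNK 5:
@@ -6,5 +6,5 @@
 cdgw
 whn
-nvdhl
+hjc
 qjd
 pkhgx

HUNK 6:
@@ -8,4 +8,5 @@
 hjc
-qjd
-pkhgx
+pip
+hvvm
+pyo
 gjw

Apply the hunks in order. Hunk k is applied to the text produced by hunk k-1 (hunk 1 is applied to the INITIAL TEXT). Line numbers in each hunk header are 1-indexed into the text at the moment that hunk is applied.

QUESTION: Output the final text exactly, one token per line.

Answer: vlesz
njhsz
rzmj
aag
iytcy
cdgw
whn
hjc
pip
hvvm
pyo
gjw
jmwny

Derivation:
Hunk 1: at line 1 remove [tsi,esk,asl] add [njhsz,rzmj] -> 12 lines: vlesz njhsz rzmj aag bhf cehz zan qpn qjd pkhgx ysbvt jmwny
Hunk 2: at line 4 remove [bhf,cehz,zan] add [iytcy,qcadv,pbcy] -> 12 lines: vlesz njhsz rzmj aag iytcy qcadv pbcy qpn qjd pkhgx ysbvt jmwny
Hunk 3: at line 4 remove [qcadv,pbcy,qpn] add [cdgw,whn,nvdhl] -> 12 lines: vlesz njhsz rzmj aag iytcy cdgw whn nvdhl qjd pkhgx ysbvt jmwny
Hunk 4: at line 10 remove [ysbvt] add [gjw] -> 12 lines: vlesz njhsz rzmj aag iytcy cdgw whn nvdhl qjd pkhgx gjw jmwny
Hunk 5: at line 6 remove [nvdhl] add [hjc] -> 12 lines: vlesz njhsz rzmj aag iytcy cdgw whn hjc qjd pkhgx gjw jmwny
Hunk 6: at line 8 remove [qjd,pkhgx] add [pip,hvvm,pyo] -> 13 lines: vlesz njhsz rzmj aag iytcy cdgw whn hjc pip hvvm pyo gjw jmwny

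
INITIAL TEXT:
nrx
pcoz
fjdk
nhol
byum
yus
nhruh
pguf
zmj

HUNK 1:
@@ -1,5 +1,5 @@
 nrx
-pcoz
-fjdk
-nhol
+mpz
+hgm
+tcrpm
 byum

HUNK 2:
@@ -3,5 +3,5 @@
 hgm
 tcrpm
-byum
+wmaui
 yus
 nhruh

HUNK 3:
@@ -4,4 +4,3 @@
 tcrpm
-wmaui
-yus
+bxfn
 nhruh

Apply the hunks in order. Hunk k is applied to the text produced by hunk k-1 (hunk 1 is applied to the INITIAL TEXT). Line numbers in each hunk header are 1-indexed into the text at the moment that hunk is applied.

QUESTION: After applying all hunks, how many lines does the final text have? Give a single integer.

Answer: 8

Derivation:
Hunk 1: at line 1 remove [pcoz,fjdk,nhol] add [mpz,hgm,tcrpm] -> 9 lines: nrx mpz hgm tcrpm byum yus nhruh pguf zmj
Hunk 2: at line 3 remove [byum] add [wmaui] -> 9 lines: nrx mpz hgm tcrpm wmaui yus nhruh pguf zmj
Hunk 3: at line 4 remove [wmaui,yus] add [bxfn] -> 8 lines: nrx mpz hgm tcrpm bxfn nhruh pguf zmj
Final line count: 8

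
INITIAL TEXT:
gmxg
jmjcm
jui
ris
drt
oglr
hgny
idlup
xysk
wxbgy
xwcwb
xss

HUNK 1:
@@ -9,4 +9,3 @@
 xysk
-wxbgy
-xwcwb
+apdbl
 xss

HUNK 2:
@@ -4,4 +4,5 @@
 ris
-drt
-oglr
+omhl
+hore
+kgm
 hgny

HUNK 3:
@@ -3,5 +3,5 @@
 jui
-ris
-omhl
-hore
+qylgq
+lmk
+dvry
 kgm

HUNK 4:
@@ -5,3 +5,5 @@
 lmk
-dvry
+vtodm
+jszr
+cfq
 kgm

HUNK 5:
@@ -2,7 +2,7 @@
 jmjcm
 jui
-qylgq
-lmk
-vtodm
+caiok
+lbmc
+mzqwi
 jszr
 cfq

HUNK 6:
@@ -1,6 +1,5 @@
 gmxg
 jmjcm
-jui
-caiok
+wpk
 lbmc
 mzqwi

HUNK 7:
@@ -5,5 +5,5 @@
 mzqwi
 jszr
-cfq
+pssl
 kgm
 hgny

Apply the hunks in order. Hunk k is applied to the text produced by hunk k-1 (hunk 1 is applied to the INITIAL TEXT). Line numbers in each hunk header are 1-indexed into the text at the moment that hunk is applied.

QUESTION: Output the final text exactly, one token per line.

Answer: gmxg
jmjcm
wpk
lbmc
mzqwi
jszr
pssl
kgm
hgny
idlup
xysk
apdbl
xss

Derivation:
Hunk 1: at line 9 remove [wxbgy,xwcwb] add [apdbl] -> 11 lines: gmxg jmjcm jui ris drt oglr hgny idlup xysk apdbl xss
Hunk 2: at line 4 remove [drt,oglr] add [omhl,hore,kgm] -> 12 lines: gmxg jmjcm jui ris omhl hore kgm hgny idlup xysk apdbl xss
Hunk 3: at line 3 remove [ris,omhl,hore] add [qylgq,lmk,dvry] -> 12 lines: gmxg jmjcm jui qylgq lmk dvry kgm hgny idlup xysk apdbl xss
Hunk 4: at line 5 remove [dvry] add [vtodm,jszr,cfq] -> 14 lines: gmxg jmjcm jui qylgq lmk vtodm jszr cfq kgm hgny idlup xysk apdbl xss
Hunk 5: at line 2 remove [qylgq,lmk,vtodm] add [caiok,lbmc,mzqwi] -> 14 lines: gmxg jmjcm jui caiok lbmc mzqwi jszr cfq kgm hgny idlup xysk apdbl xss
Hunk 6: at line 1 remove [jui,caiok] add [wpk] -> 13 lines: gmxg jmjcm wpk lbmc mzqwi jszr cfq kgm hgny idlup xysk apdbl xss
Hunk 7: at line 5 remove [cfq] add [pssl] -> 13 lines: gmxg jmjcm wpk lbmc mzqwi jszr pssl kgm hgny idlup xysk apdbl xss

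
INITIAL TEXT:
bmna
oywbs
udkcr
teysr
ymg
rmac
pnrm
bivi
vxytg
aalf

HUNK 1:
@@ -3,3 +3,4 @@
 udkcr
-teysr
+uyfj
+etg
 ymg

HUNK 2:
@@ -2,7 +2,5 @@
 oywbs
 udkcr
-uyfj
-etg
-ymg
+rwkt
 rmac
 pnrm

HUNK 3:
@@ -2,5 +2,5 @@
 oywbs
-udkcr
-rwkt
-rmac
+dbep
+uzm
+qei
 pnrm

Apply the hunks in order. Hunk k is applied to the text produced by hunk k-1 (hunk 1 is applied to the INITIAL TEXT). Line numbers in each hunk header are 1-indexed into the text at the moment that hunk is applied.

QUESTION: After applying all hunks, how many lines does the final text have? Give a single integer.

Answer: 9

Derivation:
Hunk 1: at line 3 remove [teysr] add [uyfj,etg] -> 11 lines: bmna oywbs udkcr uyfj etg ymg rmac pnrm bivi vxytg aalf
Hunk 2: at line 2 remove [uyfj,etg,ymg] add [rwkt] -> 9 lines: bmna oywbs udkcr rwkt rmac pnrm bivi vxytg aalf
Hunk 3: at line 2 remove [udkcr,rwkt,rmac] add [dbep,uzm,qei] -> 9 lines: bmna oywbs dbep uzm qei pnrm bivi vxytg aalf
Final line count: 9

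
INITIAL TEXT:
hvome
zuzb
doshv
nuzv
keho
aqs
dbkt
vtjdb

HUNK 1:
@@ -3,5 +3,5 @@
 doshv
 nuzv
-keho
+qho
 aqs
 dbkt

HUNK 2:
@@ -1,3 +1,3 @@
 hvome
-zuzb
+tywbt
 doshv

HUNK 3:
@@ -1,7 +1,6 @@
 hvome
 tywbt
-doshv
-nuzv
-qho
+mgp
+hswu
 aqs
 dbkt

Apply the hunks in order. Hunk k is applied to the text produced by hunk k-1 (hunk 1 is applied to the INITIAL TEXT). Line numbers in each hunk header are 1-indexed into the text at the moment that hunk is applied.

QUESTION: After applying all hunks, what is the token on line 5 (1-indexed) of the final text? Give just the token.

Hunk 1: at line 3 remove [keho] add [qho] -> 8 lines: hvome zuzb doshv nuzv qho aqs dbkt vtjdb
Hunk 2: at line 1 remove [zuzb] add [tywbt] -> 8 lines: hvome tywbt doshv nuzv qho aqs dbkt vtjdb
Hunk 3: at line 1 remove [doshv,nuzv,qho] add [mgp,hswu] -> 7 lines: hvome tywbt mgp hswu aqs dbkt vtjdb
Final line 5: aqs

Answer: aqs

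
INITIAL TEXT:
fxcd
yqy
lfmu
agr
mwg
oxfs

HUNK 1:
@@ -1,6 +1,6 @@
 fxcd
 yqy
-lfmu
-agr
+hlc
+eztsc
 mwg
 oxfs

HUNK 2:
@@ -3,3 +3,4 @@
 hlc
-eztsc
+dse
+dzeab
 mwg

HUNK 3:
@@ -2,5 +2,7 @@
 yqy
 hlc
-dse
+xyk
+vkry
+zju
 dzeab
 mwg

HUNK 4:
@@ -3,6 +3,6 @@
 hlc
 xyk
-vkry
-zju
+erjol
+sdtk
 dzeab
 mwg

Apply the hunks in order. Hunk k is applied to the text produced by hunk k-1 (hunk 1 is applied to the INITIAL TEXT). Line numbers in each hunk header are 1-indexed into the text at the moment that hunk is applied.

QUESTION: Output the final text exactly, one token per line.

Hunk 1: at line 1 remove [lfmu,agr] add [hlc,eztsc] -> 6 lines: fxcd yqy hlc eztsc mwg oxfs
Hunk 2: at line 3 remove [eztsc] add [dse,dzeab] -> 7 lines: fxcd yqy hlc dse dzeab mwg oxfs
Hunk 3: at line 2 remove [dse] add [xyk,vkry,zju] -> 9 lines: fxcd yqy hlc xyk vkry zju dzeab mwg oxfs
Hunk 4: at line 3 remove [vkry,zju] add [erjol,sdtk] -> 9 lines: fxcd yqy hlc xyk erjol sdtk dzeab mwg oxfs

Answer: fxcd
yqy
hlc
xyk
erjol
sdtk
dzeab
mwg
oxfs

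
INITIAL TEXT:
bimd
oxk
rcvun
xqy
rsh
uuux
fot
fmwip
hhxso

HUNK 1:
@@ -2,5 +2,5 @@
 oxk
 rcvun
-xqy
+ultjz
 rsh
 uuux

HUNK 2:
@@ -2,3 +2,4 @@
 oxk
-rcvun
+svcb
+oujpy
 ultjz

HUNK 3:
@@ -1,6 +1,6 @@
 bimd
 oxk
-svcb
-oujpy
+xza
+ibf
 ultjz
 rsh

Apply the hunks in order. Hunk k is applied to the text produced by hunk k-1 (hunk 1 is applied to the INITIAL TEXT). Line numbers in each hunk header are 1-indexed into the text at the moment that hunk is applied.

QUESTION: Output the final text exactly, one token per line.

Hunk 1: at line 2 remove [xqy] add [ultjz] -> 9 lines: bimd oxk rcvun ultjz rsh uuux fot fmwip hhxso
Hunk 2: at line 2 remove [rcvun] add [svcb,oujpy] -> 10 lines: bimd oxk svcb oujpy ultjz rsh uuux fot fmwip hhxso
Hunk 3: at line 1 remove [svcb,oujpy] add [xza,ibf] -> 10 lines: bimd oxk xza ibf ultjz rsh uuux fot fmwip hhxso

Answer: bimd
oxk
xza
ibf
ultjz
rsh
uuux
fot
fmwip
hhxso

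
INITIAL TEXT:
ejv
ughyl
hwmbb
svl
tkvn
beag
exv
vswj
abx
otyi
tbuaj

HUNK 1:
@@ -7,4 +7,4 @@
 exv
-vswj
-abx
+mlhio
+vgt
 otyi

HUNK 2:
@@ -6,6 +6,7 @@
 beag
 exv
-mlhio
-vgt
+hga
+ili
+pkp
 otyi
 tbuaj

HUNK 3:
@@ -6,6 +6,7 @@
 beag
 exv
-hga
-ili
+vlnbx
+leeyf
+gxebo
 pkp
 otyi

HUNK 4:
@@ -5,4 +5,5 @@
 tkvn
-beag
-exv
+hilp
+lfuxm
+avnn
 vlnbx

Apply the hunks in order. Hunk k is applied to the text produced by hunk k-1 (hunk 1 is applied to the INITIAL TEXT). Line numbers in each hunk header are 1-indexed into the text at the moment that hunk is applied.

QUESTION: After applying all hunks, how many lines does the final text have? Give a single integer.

Answer: 14

Derivation:
Hunk 1: at line 7 remove [vswj,abx] add [mlhio,vgt] -> 11 lines: ejv ughyl hwmbb svl tkvn beag exv mlhio vgt otyi tbuaj
Hunk 2: at line 6 remove [mlhio,vgt] add [hga,ili,pkp] -> 12 lines: ejv ughyl hwmbb svl tkvn beag exv hga ili pkp otyi tbuaj
Hunk 3: at line 6 remove [hga,ili] add [vlnbx,leeyf,gxebo] -> 13 lines: ejv ughyl hwmbb svl tkvn beag exv vlnbx leeyf gxebo pkp otyi tbuaj
Hunk 4: at line 5 remove [beag,exv] add [hilp,lfuxm,avnn] -> 14 lines: ejv ughyl hwmbb svl tkvn hilp lfuxm avnn vlnbx leeyf gxebo pkp otyi tbuaj
Final line count: 14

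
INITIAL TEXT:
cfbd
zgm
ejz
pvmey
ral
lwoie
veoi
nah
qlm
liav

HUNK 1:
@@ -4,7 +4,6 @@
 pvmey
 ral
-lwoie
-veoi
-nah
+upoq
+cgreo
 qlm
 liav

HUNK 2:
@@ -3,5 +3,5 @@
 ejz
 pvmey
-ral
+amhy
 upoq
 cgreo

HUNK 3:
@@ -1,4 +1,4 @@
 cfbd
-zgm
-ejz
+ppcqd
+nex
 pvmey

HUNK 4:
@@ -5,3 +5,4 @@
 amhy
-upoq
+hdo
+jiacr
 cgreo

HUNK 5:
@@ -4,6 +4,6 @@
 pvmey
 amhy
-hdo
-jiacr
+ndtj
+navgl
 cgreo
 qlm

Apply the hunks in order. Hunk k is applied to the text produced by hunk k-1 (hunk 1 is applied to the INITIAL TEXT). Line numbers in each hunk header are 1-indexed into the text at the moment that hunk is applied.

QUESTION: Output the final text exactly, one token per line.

Answer: cfbd
ppcqd
nex
pvmey
amhy
ndtj
navgl
cgreo
qlm
liav

Derivation:
Hunk 1: at line 4 remove [lwoie,veoi,nah] add [upoq,cgreo] -> 9 lines: cfbd zgm ejz pvmey ral upoq cgreo qlm liav
Hunk 2: at line 3 remove [ral] add [amhy] -> 9 lines: cfbd zgm ejz pvmey amhy upoq cgreo qlm liav
Hunk 3: at line 1 remove [zgm,ejz] add [ppcqd,nex] -> 9 lines: cfbd ppcqd nex pvmey amhy upoq cgreo qlm liav
Hunk 4: at line 5 remove [upoq] add [hdo,jiacr] -> 10 lines: cfbd ppcqd nex pvmey amhy hdo jiacr cgreo qlm liav
Hunk 5: at line 4 remove [hdo,jiacr] add [ndtj,navgl] -> 10 lines: cfbd ppcqd nex pvmey amhy ndtj navgl cgreo qlm liav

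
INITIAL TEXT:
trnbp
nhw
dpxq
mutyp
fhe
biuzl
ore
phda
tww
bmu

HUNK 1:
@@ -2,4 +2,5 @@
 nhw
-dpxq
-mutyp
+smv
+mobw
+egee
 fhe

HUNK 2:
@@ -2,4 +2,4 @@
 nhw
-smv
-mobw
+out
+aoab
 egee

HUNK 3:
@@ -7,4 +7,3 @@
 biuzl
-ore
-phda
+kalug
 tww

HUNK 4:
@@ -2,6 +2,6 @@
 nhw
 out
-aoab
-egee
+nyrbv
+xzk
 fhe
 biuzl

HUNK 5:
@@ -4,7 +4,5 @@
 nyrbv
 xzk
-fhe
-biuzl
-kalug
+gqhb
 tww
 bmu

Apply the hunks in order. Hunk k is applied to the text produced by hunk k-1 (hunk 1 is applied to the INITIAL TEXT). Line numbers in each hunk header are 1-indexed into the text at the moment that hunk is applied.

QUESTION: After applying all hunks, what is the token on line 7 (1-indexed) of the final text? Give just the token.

Hunk 1: at line 2 remove [dpxq,mutyp] add [smv,mobw,egee] -> 11 lines: trnbp nhw smv mobw egee fhe biuzl ore phda tww bmu
Hunk 2: at line 2 remove [smv,mobw] add [out,aoab] -> 11 lines: trnbp nhw out aoab egee fhe biuzl ore phda tww bmu
Hunk 3: at line 7 remove [ore,phda] add [kalug] -> 10 lines: trnbp nhw out aoab egee fhe biuzl kalug tww bmu
Hunk 4: at line 2 remove [aoab,egee] add [nyrbv,xzk] -> 10 lines: trnbp nhw out nyrbv xzk fhe biuzl kalug tww bmu
Hunk 5: at line 4 remove [fhe,biuzl,kalug] add [gqhb] -> 8 lines: trnbp nhw out nyrbv xzk gqhb tww bmu
Final line 7: tww

Answer: tww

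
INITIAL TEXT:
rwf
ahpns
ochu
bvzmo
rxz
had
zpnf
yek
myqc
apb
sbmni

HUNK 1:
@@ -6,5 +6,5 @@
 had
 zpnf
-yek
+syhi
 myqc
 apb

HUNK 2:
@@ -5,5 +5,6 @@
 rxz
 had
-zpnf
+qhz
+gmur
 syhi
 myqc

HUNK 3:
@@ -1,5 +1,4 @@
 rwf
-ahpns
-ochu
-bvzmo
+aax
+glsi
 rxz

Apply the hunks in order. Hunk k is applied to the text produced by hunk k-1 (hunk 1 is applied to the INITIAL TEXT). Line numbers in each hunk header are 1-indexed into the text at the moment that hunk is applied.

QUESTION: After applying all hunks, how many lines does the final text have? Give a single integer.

Hunk 1: at line 6 remove [yek] add [syhi] -> 11 lines: rwf ahpns ochu bvzmo rxz had zpnf syhi myqc apb sbmni
Hunk 2: at line 5 remove [zpnf] add [qhz,gmur] -> 12 lines: rwf ahpns ochu bvzmo rxz had qhz gmur syhi myqc apb sbmni
Hunk 3: at line 1 remove [ahpns,ochu,bvzmo] add [aax,glsi] -> 11 lines: rwf aax glsi rxz had qhz gmur syhi myqc apb sbmni
Final line count: 11

Answer: 11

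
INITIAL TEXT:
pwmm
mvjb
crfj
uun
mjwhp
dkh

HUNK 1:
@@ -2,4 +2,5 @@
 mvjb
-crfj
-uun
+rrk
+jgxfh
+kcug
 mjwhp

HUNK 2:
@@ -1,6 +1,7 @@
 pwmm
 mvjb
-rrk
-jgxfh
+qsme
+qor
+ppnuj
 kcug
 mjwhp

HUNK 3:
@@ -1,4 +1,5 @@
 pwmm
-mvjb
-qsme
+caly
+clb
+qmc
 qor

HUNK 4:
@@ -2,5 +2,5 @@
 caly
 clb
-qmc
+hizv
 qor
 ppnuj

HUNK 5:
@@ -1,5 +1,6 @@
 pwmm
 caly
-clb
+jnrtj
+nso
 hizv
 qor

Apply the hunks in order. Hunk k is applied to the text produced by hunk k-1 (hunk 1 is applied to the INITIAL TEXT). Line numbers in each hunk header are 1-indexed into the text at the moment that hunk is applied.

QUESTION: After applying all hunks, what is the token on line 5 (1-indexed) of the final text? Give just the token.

Answer: hizv

Derivation:
Hunk 1: at line 2 remove [crfj,uun] add [rrk,jgxfh,kcug] -> 7 lines: pwmm mvjb rrk jgxfh kcug mjwhp dkh
Hunk 2: at line 1 remove [rrk,jgxfh] add [qsme,qor,ppnuj] -> 8 lines: pwmm mvjb qsme qor ppnuj kcug mjwhp dkh
Hunk 3: at line 1 remove [mvjb,qsme] add [caly,clb,qmc] -> 9 lines: pwmm caly clb qmc qor ppnuj kcug mjwhp dkh
Hunk 4: at line 2 remove [qmc] add [hizv] -> 9 lines: pwmm caly clb hizv qor ppnuj kcug mjwhp dkh
Hunk 5: at line 1 remove [clb] add [jnrtj,nso] -> 10 lines: pwmm caly jnrtj nso hizv qor ppnuj kcug mjwhp dkh
Final line 5: hizv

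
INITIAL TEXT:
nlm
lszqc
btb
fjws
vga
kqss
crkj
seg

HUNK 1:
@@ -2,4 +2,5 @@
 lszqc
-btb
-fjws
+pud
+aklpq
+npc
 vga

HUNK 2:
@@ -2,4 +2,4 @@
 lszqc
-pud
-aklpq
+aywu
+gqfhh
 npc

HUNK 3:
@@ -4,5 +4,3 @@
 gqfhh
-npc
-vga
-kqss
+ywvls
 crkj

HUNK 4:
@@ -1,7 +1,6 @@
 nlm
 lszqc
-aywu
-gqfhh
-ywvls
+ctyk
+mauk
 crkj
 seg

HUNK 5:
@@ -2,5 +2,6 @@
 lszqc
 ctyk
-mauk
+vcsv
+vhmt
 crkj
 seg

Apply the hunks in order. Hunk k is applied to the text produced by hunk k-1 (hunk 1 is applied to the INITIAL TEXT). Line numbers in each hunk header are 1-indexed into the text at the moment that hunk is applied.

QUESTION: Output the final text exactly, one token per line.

Answer: nlm
lszqc
ctyk
vcsv
vhmt
crkj
seg

Derivation:
Hunk 1: at line 2 remove [btb,fjws] add [pud,aklpq,npc] -> 9 lines: nlm lszqc pud aklpq npc vga kqss crkj seg
Hunk 2: at line 2 remove [pud,aklpq] add [aywu,gqfhh] -> 9 lines: nlm lszqc aywu gqfhh npc vga kqss crkj seg
Hunk 3: at line 4 remove [npc,vga,kqss] add [ywvls] -> 7 lines: nlm lszqc aywu gqfhh ywvls crkj seg
Hunk 4: at line 1 remove [aywu,gqfhh,ywvls] add [ctyk,mauk] -> 6 lines: nlm lszqc ctyk mauk crkj seg
Hunk 5: at line 2 remove [mauk] add [vcsv,vhmt] -> 7 lines: nlm lszqc ctyk vcsv vhmt crkj seg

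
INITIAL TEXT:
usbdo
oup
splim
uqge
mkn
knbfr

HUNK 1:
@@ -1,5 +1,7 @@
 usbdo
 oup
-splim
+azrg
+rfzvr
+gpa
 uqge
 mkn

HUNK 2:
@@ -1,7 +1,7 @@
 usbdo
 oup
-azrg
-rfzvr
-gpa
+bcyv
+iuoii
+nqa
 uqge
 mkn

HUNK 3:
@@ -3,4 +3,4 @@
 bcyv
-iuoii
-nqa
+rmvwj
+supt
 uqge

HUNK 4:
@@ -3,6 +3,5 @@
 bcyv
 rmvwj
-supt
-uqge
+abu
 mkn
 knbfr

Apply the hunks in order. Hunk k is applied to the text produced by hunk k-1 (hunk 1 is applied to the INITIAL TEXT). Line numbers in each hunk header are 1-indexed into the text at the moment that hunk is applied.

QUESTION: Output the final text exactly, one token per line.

Hunk 1: at line 1 remove [splim] add [azrg,rfzvr,gpa] -> 8 lines: usbdo oup azrg rfzvr gpa uqge mkn knbfr
Hunk 2: at line 1 remove [azrg,rfzvr,gpa] add [bcyv,iuoii,nqa] -> 8 lines: usbdo oup bcyv iuoii nqa uqge mkn knbfr
Hunk 3: at line 3 remove [iuoii,nqa] add [rmvwj,supt] -> 8 lines: usbdo oup bcyv rmvwj supt uqge mkn knbfr
Hunk 4: at line 3 remove [supt,uqge] add [abu] -> 7 lines: usbdo oup bcyv rmvwj abu mkn knbfr

Answer: usbdo
oup
bcyv
rmvwj
abu
mkn
knbfr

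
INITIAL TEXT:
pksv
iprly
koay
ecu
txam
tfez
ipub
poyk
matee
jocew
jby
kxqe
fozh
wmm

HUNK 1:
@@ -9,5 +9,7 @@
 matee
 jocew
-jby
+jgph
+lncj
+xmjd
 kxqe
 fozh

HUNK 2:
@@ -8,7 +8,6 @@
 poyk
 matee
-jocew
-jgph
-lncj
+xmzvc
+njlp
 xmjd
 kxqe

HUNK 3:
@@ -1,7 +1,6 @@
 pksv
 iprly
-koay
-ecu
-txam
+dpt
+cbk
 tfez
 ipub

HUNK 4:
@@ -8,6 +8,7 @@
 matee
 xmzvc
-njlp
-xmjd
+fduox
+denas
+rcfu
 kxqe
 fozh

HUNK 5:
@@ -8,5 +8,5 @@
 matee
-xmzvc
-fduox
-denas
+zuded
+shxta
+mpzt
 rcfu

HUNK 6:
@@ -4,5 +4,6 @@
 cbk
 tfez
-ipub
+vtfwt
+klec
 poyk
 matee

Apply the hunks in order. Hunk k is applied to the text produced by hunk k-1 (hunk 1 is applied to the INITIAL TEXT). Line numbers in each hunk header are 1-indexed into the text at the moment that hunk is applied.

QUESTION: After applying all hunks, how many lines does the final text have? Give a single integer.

Answer: 16

Derivation:
Hunk 1: at line 9 remove [jby] add [jgph,lncj,xmjd] -> 16 lines: pksv iprly koay ecu txam tfez ipub poyk matee jocew jgph lncj xmjd kxqe fozh wmm
Hunk 2: at line 8 remove [jocew,jgph,lncj] add [xmzvc,njlp] -> 15 lines: pksv iprly koay ecu txam tfez ipub poyk matee xmzvc njlp xmjd kxqe fozh wmm
Hunk 3: at line 1 remove [koay,ecu,txam] add [dpt,cbk] -> 14 lines: pksv iprly dpt cbk tfez ipub poyk matee xmzvc njlp xmjd kxqe fozh wmm
Hunk 4: at line 8 remove [njlp,xmjd] add [fduox,denas,rcfu] -> 15 lines: pksv iprly dpt cbk tfez ipub poyk matee xmzvc fduox denas rcfu kxqe fozh wmm
Hunk 5: at line 8 remove [xmzvc,fduox,denas] add [zuded,shxta,mpzt] -> 15 lines: pksv iprly dpt cbk tfez ipub poyk matee zuded shxta mpzt rcfu kxqe fozh wmm
Hunk 6: at line 4 remove [ipub] add [vtfwt,klec] -> 16 lines: pksv iprly dpt cbk tfez vtfwt klec poyk matee zuded shxta mpzt rcfu kxqe fozh wmm
Final line count: 16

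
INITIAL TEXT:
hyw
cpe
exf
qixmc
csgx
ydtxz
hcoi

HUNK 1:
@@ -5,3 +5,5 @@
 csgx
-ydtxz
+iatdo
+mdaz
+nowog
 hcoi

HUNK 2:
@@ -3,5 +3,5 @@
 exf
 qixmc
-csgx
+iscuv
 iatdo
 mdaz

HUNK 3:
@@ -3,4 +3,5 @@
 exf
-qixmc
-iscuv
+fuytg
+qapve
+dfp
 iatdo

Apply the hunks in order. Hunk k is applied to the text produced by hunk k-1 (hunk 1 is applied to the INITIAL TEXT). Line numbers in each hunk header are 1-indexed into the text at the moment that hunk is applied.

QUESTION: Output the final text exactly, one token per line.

Hunk 1: at line 5 remove [ydtxz] add [iatdo,mdaz,nowog] -> 9 lines: hyw cpe exf qixmc csgx iatdo mdaz nowog hcoi
Hunk 2: at line 3 remove [csgx] add [iscuv] -> 9 lines: hyw cpe exf qixmc iscuv iatdo mdaz nowog hcoi
Hunk 3: at line 3 remove [qixmc,iscuv] add [fuytg,qapve,dfp] -> 10 lines: hyw cpe exf fuytg qapve dfp iatdo mdaz nowog hcoi

Answer: hyw
cpe
exf
fuytg
qapve
dfp
iatdo
mdaz
nowog
hcoi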